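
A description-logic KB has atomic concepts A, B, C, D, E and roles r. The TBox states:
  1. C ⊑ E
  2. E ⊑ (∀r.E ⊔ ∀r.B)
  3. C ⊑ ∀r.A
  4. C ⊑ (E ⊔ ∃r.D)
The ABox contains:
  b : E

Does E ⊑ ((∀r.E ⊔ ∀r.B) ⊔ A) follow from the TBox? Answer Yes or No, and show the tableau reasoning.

Yes

1. E ⊑ ((∀r.E ⊔ ∀r.B) ⊔ A)  ⇔  (E ⊓ ((∃r.¬E ⊓ ∃r.¬B) ⊓ ¬A)) unsat w.r.t. T
   all branches close; clash {B, ¬B} at an ∃-successor
2. Hence E ⊑ ((∀r.E ⊔ ∀r.B) ⊔ A): entailed.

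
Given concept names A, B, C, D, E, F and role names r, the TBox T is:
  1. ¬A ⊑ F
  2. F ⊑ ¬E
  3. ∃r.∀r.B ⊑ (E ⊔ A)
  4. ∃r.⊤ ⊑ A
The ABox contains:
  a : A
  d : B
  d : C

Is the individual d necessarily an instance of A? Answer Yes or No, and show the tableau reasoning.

1. d : A?  L(d) = {B, C} ∪ {¬A}
   apply at d: ¬A⊑F
   open: L(d) ⊇ {B, C, F, ¬A, ¬E, …} — d ∉ A possible
2. Hence d : A: not entailed.

No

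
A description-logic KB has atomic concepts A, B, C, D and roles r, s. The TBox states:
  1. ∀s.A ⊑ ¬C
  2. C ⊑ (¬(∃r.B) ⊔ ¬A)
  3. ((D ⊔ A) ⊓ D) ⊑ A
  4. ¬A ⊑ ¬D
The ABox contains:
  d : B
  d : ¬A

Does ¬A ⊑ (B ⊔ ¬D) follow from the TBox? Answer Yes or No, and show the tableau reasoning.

1. ¬A ⊑ (B ⊔ ¬D)  ⇔  (¬A ⊓ (¬B ⊓ D)) unsat w.r.t. T
   all branches close; clash {D, ¬D} at x₀
2. Hence ¬A ⊑ (B ⊔ ¬D): entailed.

Yes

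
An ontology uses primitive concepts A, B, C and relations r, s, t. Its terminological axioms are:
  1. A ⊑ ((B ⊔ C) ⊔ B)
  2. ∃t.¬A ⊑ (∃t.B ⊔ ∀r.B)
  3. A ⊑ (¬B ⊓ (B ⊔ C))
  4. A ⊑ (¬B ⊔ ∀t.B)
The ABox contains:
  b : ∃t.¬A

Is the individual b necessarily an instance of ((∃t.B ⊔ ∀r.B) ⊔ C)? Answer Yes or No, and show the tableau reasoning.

Yes

1. b : ((∃t.B ⊔ ∀r.B) ⊔ C)?  L(b) = {∃t.¬A} ∪ {((∀t.¬B ⊓ ∃r.¬B) ⊓ ¬C)}
   clash {B, ¬B} at b — b ∈ ((∃t.B ⊔ ∀r.B) ⊔ C)
2. Hence b : ((∃t.B ⊔ ∀r.B) ⊔ C): entailed.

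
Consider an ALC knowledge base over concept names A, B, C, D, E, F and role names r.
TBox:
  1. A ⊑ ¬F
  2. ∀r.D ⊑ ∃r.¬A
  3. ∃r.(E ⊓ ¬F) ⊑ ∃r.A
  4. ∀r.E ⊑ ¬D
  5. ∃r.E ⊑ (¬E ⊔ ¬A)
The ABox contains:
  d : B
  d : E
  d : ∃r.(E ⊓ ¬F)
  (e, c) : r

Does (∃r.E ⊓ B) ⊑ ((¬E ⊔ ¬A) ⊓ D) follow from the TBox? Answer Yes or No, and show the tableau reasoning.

No

1. (∃r.E ⊓ B) ⊑ ((¬E ⊔ ¬A) ⊓ D)  ⇔  ((∃r.E ⊓ B) ⊓ ((E ⊓ A) ⊔ ¬D)) unsat w.r.t. T
   apply at x₀: ∃r.E⊑(¬E ⊔ ¬A)
   open: L(x₀) ⊇ {B, ¬A, ¬D, ∀r.(¬E ⊔ F), ∃r.E, …} (+ ∃-successors)
2. Hence (∃r.E ⊓ B) ⊑ ((¬E ⊔ ¬A) ⊓ D): not entailed.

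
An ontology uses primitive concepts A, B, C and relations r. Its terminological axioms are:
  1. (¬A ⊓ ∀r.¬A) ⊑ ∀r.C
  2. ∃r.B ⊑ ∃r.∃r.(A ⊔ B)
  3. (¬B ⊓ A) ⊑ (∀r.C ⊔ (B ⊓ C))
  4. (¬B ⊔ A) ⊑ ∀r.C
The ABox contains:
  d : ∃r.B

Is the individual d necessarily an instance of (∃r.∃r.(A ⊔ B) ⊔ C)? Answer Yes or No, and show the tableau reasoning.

1. d : (∃r.∃r.(A ⊔ B) ⊔ C)?  L(d) = {∃r.B} ∪ {(∀r.∀r.(¬A ⊓ ¬B) ⊓ ¬C)}
   clash {B, ¬B} at an ∃-successor — d ∈ (∃r.∃r.(A ⊔ B) ⊔ C)
2. Hence d : (∃r.∃r.(A ⊔ B) ⊔ C): entailed.

Yes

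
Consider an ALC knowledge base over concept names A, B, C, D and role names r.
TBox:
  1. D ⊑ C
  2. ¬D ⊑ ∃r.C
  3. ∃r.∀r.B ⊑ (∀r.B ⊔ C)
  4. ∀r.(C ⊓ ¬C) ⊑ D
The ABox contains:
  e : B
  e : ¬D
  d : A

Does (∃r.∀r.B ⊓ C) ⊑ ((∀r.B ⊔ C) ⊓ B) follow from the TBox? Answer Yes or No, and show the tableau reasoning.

No

1. (∃r.∀r.B ⊓ C) ⊑ ((∀r.B ⊔ C) ⊓ B)  ⇔  ((∃r.∀r.B ⊓ C) ⊓ ((∃r.¬B ⊓ ¬C) ⊔ ¬B)) unsat w.r.t. T
   apply at x₀: ∃r.∀r.B⊑(∀r.B ⊔ C)
   open: L(x₀) ⊇ {C, D, ¬B, ∃r.∀r.B} (+ ∃-successors)
2. Hence (∃r.∀r.B ⊓ C) ⊑ ((∀r.B ⊔ C) ⊓ B): not entailed.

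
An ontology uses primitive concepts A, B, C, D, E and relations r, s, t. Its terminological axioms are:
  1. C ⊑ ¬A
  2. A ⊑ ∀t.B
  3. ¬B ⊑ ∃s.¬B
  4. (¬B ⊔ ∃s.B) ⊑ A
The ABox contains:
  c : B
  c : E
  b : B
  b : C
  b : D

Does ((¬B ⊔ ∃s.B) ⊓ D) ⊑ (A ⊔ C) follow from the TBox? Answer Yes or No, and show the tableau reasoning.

1. ((¬B ⊔ ∃s.B) ⊓ D) ⊑ (A ⊔ C)  ⇔  (((¬B ⊔ ∃s.B) ⊓ D) ⊓ (¬A ⊓ ¬C)) unsat w.r.t. T
   all branches close; clash {A, ¬A} at x₀
2. Hence ((¬B ⊔ ∃s.B) ⊓ D) ⊑ (A ⊔ C): entailed.

Yes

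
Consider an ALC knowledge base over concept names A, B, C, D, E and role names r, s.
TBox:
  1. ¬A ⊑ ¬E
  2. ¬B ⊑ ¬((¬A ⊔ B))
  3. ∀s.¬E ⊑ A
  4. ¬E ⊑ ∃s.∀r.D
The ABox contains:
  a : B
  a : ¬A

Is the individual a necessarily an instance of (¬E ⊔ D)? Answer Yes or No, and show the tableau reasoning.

Yes

1. a : (¬E ⊔ D)?  L(a) = {B, ¬A} ∪ {(E ⊓ ¬D)}
   clash {E, ¬E} at a — a ∈ (¬E ⊔ D)
2. Hence a : (¬E ⊔ D): entailed.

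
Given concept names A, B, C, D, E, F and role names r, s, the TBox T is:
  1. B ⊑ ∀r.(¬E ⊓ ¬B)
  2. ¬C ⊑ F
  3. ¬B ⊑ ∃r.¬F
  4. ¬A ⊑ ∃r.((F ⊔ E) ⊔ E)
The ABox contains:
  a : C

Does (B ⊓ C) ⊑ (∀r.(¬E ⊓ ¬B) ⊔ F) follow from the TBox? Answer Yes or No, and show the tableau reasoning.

Yes

1. (B ⊓ C) ⊑ (∀r.(¬E ⊓ ¬B) ⊔ F)  ⇔  ((B ⊓ C) ⊓ (∃r.(E ⊔ B) ⊓ ¬F)) unsat w.r.t. T
   all branches close; clash {B, ¬B} at an ∃-successor
2. Hence (B ⊓ C) ⊑ (∀r.(¬E ⊓ ¬B) ⊔ F): entailed.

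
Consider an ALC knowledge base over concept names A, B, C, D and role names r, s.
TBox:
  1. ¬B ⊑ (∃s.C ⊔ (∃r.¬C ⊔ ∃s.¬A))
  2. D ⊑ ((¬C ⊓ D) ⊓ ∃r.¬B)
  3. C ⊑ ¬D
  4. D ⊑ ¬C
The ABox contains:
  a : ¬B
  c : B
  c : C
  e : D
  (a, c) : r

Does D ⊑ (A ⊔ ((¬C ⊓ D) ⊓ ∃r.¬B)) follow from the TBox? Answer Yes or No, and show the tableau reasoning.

1. D ⊑ (A ⊔ ((¬C ⊓ D) ⊓ ∃r.¬B))  ⇔  (D ⊓ (¬A ⊓ ((C ⊔ ¬D) ⊔ ∀r.B))) unsat w.r.t. T
   all branches close; clash {D, ¬D} at x₀
2. Hence D ⊑ (A ⊔ ((¬C ⊓ D) ⊓ ∃r.¬B)): entailed.

Yes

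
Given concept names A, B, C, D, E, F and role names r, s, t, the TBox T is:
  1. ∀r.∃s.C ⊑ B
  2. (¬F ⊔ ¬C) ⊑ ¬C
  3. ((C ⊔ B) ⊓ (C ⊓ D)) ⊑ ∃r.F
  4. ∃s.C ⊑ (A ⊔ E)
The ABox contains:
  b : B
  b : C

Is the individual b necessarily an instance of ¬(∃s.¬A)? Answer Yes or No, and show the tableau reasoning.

No

1. b : ¬(∃s.¬A)?  L(b) = {B, C} ∪ {∃s.¬A}
   open: L(b) ⊇ {B, C, F, ¬D, ∀s.¬C, …} (+ ∃-successors) — b ∉ ¬(∃s.¬A) possible
2. Hence b : ¬(∃s.¬A): not entailed.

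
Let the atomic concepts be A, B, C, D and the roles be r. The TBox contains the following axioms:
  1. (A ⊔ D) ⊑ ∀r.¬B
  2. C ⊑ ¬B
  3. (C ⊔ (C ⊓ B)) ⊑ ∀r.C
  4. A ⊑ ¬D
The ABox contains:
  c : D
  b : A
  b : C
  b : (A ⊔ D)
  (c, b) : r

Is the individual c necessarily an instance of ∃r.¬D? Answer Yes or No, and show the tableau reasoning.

1. c : ∃r.¬D?  L(c) = {D} ∪ {∀r.D}
   clash {D, ¬D} at c — c ∈ ∃r.¬D
2. Hence c : ∃r.¬D: entailed.

Yes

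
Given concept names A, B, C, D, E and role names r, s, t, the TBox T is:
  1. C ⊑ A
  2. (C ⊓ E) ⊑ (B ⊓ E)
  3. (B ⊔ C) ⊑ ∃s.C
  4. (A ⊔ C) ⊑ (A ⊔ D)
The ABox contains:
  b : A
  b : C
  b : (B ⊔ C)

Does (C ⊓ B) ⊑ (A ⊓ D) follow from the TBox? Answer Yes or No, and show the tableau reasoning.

1. (C ⊓ B) ⊑ (A ⊓ D)  ⇔  ((C ⊓ B) ⊓ (¬A ⊔ ¬D)) unsat w.r.t. T
   apply at x₀: C⊑A
   open: L(x₀) ⊇ {A, B, C, ¬D, ¬E, …} (+ ∃-successors)
2. Hence (C ⊓ B) ⊑ (A ⊓ D): not entailed.

No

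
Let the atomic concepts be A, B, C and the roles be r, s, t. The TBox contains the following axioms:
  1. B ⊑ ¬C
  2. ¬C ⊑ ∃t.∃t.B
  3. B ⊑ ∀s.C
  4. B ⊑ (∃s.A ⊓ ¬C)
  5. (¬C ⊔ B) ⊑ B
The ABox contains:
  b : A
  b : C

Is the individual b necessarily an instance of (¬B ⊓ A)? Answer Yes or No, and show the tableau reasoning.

Yes

1. b : (¬B ⊓ A)?  L(b) = {A, C} ∪ {(B ⊔ ¬A)}
   clash {A, ¬A} at b — b ∈ (¬B ⊓ A)
2. Hence b : (¬B ⊓ A): entailed.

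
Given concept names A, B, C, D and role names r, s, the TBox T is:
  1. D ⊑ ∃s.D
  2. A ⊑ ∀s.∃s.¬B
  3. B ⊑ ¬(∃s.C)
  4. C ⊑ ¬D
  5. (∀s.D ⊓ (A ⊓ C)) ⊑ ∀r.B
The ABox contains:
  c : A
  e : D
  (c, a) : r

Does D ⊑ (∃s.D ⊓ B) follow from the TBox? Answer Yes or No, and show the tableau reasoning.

No

1. D ⊑ (∃s.D ⊓ B)  ⇔  (D ⊓ (∀s.¬D ⊔ ¬B)) unsat w.r.t. T
   apply at x₀: D⊑∃s.D
   open: L(x₀) ⊇ {D, ¬A, ¬B, ¬C, ∃s.D, …} (+ ∃-successors)
2. Hence D ⊑ (∃s.D ⊓ B): not entailed.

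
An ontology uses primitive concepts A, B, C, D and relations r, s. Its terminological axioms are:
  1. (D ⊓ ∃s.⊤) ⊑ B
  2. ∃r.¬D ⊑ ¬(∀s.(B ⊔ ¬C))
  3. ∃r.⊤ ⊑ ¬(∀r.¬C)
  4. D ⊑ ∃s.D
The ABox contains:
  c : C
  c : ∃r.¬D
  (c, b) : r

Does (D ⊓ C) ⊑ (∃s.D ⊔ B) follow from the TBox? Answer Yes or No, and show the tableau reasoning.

Yes

1. (D ⊓ C) ⊑ (∃s.D ⊔ B)  ⇔  ((D ⊓ C) ⊓ (∀s.¬D ⊓ ¬B)) unsat w.r.t. T
   all branches close; clash {B, ¬B} at x₀
2. Hence (D ⊓ C) ⊑ (∃s.D ⊔ B): entailed.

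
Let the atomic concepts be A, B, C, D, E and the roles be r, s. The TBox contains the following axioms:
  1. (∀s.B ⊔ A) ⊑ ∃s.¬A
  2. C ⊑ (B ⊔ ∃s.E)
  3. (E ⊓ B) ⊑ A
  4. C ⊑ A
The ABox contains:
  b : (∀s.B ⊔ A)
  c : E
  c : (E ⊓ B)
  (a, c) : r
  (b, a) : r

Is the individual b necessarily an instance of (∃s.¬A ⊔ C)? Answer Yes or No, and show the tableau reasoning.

Yes

1. b : (∃s.¬A ⊔ C)?  L(b) = {(∀s.B ⊔ A)} ∪ {(∀s.A ⊓ ¬C)}
   clash {A, ¬A} at an ∃-successor — b ∈ (∃s.¬A ⊔ C)
2. Hence b : (∃s.¬A ⊔ C): entailed.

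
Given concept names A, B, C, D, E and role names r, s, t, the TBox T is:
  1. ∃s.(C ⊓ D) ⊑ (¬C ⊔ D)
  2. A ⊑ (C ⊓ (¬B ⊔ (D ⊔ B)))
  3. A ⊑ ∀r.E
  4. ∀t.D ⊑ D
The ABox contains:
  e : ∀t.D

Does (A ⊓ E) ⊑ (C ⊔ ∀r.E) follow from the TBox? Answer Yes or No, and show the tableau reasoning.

Yes

1. (A ⊓ E) ⊑ (C ⊔ ∀r.E)  ⇔  ((A ⊓ E) ⊓ (¬C ⊓ ∃r.¬E)) unsat w.r.t. T
   all branches close; clash {C, ¬C} at x₀
2. Hence (A ⊓ E) ⊑ (C ⊔ ∀r.E): entailed.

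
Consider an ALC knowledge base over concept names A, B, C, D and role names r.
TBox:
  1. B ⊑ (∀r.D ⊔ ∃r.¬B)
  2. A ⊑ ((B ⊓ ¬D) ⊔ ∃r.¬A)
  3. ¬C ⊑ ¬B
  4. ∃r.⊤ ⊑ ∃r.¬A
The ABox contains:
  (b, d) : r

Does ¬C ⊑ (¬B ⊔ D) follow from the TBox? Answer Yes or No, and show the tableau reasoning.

1. ¬C ⊑ (¬B ⊔ D)  ⇔  (¬C ⊓ (B ⊓ ¬D)) unsat w.r.t. T
   all branches close; clash {B, ¬B} at x₀
2. Hence ¬C ⊑ (¬B ⊔ D): entailed.

Yes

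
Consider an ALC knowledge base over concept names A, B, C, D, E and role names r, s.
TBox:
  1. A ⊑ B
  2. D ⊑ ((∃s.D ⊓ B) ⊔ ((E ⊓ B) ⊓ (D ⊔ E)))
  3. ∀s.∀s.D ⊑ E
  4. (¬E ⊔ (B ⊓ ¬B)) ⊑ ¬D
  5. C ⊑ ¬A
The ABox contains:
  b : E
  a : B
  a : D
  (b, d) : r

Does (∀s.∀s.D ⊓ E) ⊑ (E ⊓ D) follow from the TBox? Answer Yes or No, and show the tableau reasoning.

No

1. (∀s.∀s.D ⊓ E) ⊑ (E ⊓ D)  ⇔  ((∀s.∀s.D ⊓ E) ⊓ (¬E ⊔ ¬D)) unsat w.r.t. T
   open: L(x₀) ⊇ {E, ¬A, ¬D, ∀s.∀s.D}
2. Hence (∀s.∀s.D ⊓ E) ⊑ (E ⊓ D): not entailed.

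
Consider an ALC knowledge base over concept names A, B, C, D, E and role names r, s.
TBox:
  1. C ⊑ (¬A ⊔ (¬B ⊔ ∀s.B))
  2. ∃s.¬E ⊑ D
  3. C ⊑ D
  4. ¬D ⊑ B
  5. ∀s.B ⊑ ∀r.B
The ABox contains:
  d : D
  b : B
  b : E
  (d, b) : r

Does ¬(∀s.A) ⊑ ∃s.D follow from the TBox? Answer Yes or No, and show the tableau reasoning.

No

1. ¬(∀s.A) ⊑ ∃s.D  ⇔  (∃s.¬A ⊓ ∀s.¬D) unsat w.r.t. T
   open: L(x₀) ⊇ {D, ¬C, ∀r.B, ∀s.¬D, ∃s.¬A} (+ ∃-successors)
2. Hence ¬(∀s.A) ⊑ ∃s.D: not entailed.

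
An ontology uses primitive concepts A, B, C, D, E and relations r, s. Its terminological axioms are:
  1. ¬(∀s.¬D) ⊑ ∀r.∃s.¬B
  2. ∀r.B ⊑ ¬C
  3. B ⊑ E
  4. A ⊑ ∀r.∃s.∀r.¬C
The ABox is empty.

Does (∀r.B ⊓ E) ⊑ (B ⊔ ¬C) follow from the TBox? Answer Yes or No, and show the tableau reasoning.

Yes

1. (∀r.B ⊓ E) ⊑ (B ⊔ ¬C)  ⇔  ((∀r.B ⊓ E) ⊓ (¬B ⊓ C)) unsat w.r.t. T
   all branches close; clash {C, ¬C} at x₀
2. Hence (∀r.B ⊓ E) ⊑ (B ⊔ ¬C): entailed.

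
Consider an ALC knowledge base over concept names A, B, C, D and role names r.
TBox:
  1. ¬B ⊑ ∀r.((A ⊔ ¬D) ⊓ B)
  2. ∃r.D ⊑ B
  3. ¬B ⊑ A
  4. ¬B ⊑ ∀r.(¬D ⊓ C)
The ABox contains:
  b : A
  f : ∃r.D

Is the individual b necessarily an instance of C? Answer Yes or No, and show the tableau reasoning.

No

1. b : C?  L(b) = {A} ∪ {¬C}
   open: L(b) ⊇ {A, B, ¬C, ∀r.¬D} — b ∉ C possible
2. Hence b : C: not entailed.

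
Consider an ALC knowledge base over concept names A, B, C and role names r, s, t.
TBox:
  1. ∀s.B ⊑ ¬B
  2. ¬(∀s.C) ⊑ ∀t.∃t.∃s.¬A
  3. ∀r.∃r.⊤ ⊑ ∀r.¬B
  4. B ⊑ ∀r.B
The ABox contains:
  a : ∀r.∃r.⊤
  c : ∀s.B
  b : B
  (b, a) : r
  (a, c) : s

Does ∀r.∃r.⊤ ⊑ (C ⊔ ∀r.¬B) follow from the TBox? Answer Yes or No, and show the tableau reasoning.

Yes

1. ∀r.∃r.⊤ ⊑ (C ⊔ ∀r.¬B)  ⇔  (∀r.∃r.⊤ ⊓ (¬C ⊓ ∃r.B)) unsat w.r.t. T
   all branches close; clash {B, ¬B} at an ∃-successor
2. Hence ∀r.∃r.⊤ ⊑ (C ⊔ ∀r.¬B): entailed.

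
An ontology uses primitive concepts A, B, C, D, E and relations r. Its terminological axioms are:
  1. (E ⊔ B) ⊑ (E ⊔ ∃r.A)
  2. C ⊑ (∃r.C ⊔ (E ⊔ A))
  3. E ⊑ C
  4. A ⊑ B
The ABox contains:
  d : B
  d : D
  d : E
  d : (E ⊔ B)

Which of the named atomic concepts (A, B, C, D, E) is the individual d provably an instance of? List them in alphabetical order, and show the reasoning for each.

1. d : A?  L(d) = {B, D, E, (E ⊔ B)} ∪ {¬A}
   apply at d: (E ⊔ B)⊑(E ⊔ ∃r.A); E⊑C
   open: L(d) ⊇ {B, C, D, E, ¬A, …} (+ ∃-successors) — d ∉ A possible
2. d : B?  L(d) = {B, D, E, (E ⊔ B)} ∪ {¬B}
   clash {B, ¬B} at d — d ∈ B
3. d : C?  L(d) = {B, D, E, (E ⊔ B)} ∪ {¬C}
   clash {C, ¬C} at d — d ∈ C
4. d : D?  L(d) = {B, D, E, (E ⊔ B)} ∪ {¬D}
   clash {D, ¬D} at d — d ∈ D
5. d : E?  L(d) = {B, D, E, (E ⊔ B)} ∪ {¬E}
   clash {E, ¬E} at d — d ∈ E
6. Entailed for d: {B, C, D, E}

{B, C, D, E}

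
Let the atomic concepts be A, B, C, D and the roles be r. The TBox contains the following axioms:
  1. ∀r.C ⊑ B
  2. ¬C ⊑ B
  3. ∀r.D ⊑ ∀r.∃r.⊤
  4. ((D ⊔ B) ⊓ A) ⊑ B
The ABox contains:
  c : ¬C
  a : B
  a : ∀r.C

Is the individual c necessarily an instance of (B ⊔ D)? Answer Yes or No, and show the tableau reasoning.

Yes

1. c : (B ⊔ D)?  L(c) = {¬C} ∪ {(¬B ⊓ ¬D)}
   clash {B, ¬B} at c — c ∈ (B ⊔ D)
2. Hence c : (B ⊔ D): entailed.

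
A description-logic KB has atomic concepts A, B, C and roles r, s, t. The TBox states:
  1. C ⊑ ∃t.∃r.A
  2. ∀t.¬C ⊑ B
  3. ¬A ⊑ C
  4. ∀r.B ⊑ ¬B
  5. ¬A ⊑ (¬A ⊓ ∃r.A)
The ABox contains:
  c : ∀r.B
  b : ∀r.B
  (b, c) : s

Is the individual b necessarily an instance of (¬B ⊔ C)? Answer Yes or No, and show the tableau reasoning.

Yes

1. b : (¬B ⊔ C)?  L(b) = {∀r.B} ∪ {(B ⊓ ¬C)}
   clash {C, ¬C} at b — b ∈ (¬B ⊔ C)
2. Hence b : (¬B ⊔ C): entailed.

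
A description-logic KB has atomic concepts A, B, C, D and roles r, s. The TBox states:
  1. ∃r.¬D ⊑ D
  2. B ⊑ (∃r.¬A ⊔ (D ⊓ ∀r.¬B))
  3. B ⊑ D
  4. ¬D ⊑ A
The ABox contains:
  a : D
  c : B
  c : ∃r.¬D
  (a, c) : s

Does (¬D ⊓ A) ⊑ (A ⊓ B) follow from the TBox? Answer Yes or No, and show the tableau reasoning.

No

1. (¬D ⊓ A) ⊑ (A ⊓ B)  ⇔  ((¬D ⊓ A) ⊓ (¬A ⊔ ¬B)) unsat w.r.t. T
   open: L(x₀) ⊇ {A, ¬B, ¬D, ∀r.D}
2. Hence (¬D ⊓ A) ⊑ (A ⊓ B): not entailed.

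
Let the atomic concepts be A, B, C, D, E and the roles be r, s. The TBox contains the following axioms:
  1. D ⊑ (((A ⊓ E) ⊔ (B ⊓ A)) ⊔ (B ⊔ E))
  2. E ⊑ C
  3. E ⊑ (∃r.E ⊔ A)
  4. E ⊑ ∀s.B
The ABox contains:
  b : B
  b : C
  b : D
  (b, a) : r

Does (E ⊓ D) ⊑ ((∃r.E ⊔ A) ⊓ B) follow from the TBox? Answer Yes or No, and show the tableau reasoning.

1. (E ⊓ D) ⊑ ((∃r.E ⊔ A) ⊓ B)  ⇔  ((E ⊓ D) ⊓ ((∀r.¬E ⊓ ¬A) ⊔ ¬B)) unsat w.r.t. T
   apply at x₀: D⊑(((A ⊓ E) ⊔ (B ⊓ A)) ⊔ (B ⊔ E)); E⊑C; E⊑(∃r.E ⊔ A)
   open: L(x₀) ⊇ {A, C, D, E, ¬B, …} (+ ∃-successors)
2. Hence (E ⊓ D) ⊑ ((∃r.E ⊔ A) ⊓ B): not entailed.

No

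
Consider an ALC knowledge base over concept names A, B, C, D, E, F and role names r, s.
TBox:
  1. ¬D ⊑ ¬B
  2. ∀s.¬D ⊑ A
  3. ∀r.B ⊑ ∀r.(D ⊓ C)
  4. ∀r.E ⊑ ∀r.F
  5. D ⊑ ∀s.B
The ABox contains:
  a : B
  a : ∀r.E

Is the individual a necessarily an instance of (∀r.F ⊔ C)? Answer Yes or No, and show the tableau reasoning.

1. a : (∀r.F ⊔ C)?  L(a) = {B, ∀r.E} ∪ {(∃r.¬F ⊓ ¬C)}
   clash {B, ¬B} at a — a ∈ (∀r.F ⊔ C)
2. Hence a : (∀r.F ⊔ C): entailed.

Yes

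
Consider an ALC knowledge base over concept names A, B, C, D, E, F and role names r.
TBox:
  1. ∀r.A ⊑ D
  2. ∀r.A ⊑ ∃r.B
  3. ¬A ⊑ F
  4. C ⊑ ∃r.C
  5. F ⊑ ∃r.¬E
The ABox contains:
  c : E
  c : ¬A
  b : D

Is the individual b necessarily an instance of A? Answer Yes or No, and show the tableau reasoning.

1. b : A?  L(b) = {D} ∪ {¬A}
   apply at b: ¬A⊑F
   open: L(b) ⊇ {D, F, ¬A, ¬C, ∃r.¬A, …} (+ ∃-successors) — b ∉ A possible
2. Hence b : A: not entailed.

No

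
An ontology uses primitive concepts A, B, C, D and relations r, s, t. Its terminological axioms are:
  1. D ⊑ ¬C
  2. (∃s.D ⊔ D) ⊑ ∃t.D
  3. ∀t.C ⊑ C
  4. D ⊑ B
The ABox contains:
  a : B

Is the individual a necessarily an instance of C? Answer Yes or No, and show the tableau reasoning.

No

1. a : C?  L(a) = {B} ∪ {¬C}
   open: L(a) ⊇ {B, ¬C, ¬D, ∀s.¬D, ∃t.¬C} (+ ∃-successors) — a ∉ C possible
2. Hence a : C: not entailed.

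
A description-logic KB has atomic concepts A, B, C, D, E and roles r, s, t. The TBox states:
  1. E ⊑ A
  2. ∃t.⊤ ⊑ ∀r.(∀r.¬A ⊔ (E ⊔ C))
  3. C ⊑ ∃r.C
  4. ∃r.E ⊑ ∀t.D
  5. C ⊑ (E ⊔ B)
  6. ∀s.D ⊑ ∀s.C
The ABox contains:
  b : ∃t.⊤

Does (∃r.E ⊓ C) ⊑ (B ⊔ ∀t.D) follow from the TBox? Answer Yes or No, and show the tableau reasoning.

Yes

1. (∃r.E ⊓ C) ⊑ (B ⊔ ∀t.D)  ⇔  ((∃r.E ⊓ C) ⊓ (¬B ⊓ ∃t.¬D)) unsat w.r.t. T
   all branches close; clash {B, ¬B} at x₀
2. Hence (∃r.E ⊓ C) ⊑ (B ⊔ ∀t.D): entailed.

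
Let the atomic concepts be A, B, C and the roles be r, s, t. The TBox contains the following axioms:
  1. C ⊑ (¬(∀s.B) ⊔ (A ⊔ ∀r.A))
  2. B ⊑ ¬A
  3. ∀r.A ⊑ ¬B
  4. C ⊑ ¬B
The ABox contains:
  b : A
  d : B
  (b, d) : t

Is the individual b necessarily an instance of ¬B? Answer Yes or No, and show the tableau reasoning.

1. b : ¬B?  L(b) = {A} ∪ {B}
   clash {A, ¬A} at b — b ∈ ¬B
2. Hence b : ¬B: entailed.

Yes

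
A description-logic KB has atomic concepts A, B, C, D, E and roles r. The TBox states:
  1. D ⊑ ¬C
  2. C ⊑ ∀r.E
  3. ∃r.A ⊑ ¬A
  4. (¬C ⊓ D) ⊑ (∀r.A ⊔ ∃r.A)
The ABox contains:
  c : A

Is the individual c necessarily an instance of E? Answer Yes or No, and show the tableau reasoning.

No

1. c : E?  L(c) = {A} ∪ {¬E}
   open: L(c) ⊇ {A, ¬C, ¬D, ¬E, ∀r.¬A} — c ∉ E possible
2. Hence c : E: not entailed.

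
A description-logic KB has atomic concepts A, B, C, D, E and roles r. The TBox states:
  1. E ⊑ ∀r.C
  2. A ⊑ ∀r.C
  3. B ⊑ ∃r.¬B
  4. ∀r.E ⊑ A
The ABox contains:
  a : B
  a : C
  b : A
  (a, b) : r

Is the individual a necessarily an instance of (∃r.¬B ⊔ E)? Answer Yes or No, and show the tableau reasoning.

1. a : (∃r.¬B ⊔ E)?  L(a) = {B, C} ∪ {(∀r.B ⊓ ¬E)}
   clash {B, ¬B} at an ∃-successor — a ∈ (∃r.¬B ⊔ E)
2. Hence a : (∃r.¬B ⊔ E): entailed.

Yes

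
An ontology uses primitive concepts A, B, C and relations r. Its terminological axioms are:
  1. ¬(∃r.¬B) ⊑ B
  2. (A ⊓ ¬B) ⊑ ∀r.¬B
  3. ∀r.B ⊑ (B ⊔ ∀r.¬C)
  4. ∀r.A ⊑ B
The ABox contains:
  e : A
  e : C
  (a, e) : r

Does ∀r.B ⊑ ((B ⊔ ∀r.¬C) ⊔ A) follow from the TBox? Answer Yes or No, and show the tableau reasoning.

Yes

1. ∀r.B ⊑ ((B ⊔ ∀r.¬C) ⊔ A)  ⇔  (∀r.B ⊓ ((¬B ⊓ ∃r.C) ⊓ ¬A)) unsat w.r.t. T
   all branches close; clash {B, ¬B} at x₀
2. Hence ∀r.B ⊑ ((B ⊔ ∀r.¬C) ⊔ A): entailed.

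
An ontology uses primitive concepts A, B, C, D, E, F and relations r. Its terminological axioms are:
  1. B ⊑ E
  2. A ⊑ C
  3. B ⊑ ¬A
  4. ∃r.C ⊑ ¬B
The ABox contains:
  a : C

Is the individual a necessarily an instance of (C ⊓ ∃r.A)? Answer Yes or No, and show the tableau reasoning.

1. a : (C ⊓ ∃r.A)?  L(a) = {C} ∪ {(¬C ⊔ ∀r.¬A)}
   open: L(a) ⊇ {C, ¬B, ∀r.¬A} — a ∉ (C ⊓ ∃r.A) possible
2. Hence a : (C ⊓ ∃r.A): not entailed.

No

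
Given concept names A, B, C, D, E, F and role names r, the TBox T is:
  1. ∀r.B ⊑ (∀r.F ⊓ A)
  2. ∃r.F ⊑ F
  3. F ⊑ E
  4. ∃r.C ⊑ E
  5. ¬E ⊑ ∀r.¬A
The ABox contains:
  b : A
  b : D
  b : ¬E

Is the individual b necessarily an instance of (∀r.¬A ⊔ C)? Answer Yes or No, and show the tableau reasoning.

Yes

1. b : (∀r.¬A ⊔ C)?  L(b) = {A, D, ¬E} ∪ {(∃r.A ⊓ ¬C)}
   clash {E, ¬E} at b — b ∈ (∀r.¬A ⊔ C)
2. Hence b : (∀r.¬A ⊔ C): entailed.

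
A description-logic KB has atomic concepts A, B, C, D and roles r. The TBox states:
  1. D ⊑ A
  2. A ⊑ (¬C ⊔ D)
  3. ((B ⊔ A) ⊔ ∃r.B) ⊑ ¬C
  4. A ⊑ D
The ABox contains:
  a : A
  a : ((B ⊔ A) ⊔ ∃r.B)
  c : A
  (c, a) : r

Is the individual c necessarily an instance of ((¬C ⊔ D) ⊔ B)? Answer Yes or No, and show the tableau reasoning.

Yes

1. c : ((¬C ⊔ D) ⊔ B)?  L(c) = {A} ∪ {((C ⊓ ¬D) ⊓ ¬B)}
   clash {D, ¬D} at c — c ∈ ((¬C ⊔ D) ⊔ B)
2. Hence c : ((¬C ⊔ D) ⊔ B): entailed.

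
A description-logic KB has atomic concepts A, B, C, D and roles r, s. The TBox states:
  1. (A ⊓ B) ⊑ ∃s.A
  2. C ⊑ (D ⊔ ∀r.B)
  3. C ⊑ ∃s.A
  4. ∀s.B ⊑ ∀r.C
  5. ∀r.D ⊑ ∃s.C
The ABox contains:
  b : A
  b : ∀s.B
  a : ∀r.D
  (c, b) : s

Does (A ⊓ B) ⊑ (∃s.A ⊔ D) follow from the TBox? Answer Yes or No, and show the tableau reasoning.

1. (A ⊓ B) ⊑ (∃s.A ⊔ D)  ⇔  ((A ⊓ B) ⊓ (∀s.¬A ⊓ ¬D)) unsat w.r.t. T
   all branches close; clash {A, ¬A} at an ∃-successor
2. Hence (A ⊓ B) ⊑ (∃s.A ⊔ D): entailed.

Yes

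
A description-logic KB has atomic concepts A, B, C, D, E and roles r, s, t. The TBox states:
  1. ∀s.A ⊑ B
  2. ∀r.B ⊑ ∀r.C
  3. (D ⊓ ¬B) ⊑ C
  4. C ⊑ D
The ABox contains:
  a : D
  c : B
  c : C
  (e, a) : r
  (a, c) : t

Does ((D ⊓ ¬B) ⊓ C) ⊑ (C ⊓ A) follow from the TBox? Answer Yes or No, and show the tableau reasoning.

No

1. ((D ⊓ ¬B) ⊓ C) ⊑ (C ⊓ A)  ⇔  (((D ⊓ ¬B) ⊓ C) ⊓ (¬C ⊔ ¬A)) unsat w.r.t. T
   open: L(x₀) ⊇ {C, D, ¬A, ¬B, ∃r.¬B, …} (+ ∃-successors)
2. Hence ((D ⊓ ¬B) ⊓ C) ⊑ (C ⊓ A): not entailed.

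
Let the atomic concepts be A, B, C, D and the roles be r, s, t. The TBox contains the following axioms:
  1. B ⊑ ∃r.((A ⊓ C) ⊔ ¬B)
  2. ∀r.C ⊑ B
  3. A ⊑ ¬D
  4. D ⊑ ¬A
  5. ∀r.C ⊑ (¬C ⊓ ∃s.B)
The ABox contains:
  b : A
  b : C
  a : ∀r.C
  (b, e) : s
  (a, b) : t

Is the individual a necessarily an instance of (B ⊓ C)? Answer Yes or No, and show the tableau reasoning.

No

1. a : (B ⊓ C)?  L(a) = {∀r.C} ∪ {(¬B ⊔ ¬C)}
   apply at a: ∀r.C⊑B; ∀r.C⊑(¬C ⊓ ∃s.B)
   open: L(a) ⊇ {B, ¬A, ¬C, ∀r.C, ∃r.((A ⊓ C) ⊔ ¬B), …} (+ ∃-successors) — a ∉ (B ⊓ C) possible
2. Hence a : (B ⊓ C): not entailed.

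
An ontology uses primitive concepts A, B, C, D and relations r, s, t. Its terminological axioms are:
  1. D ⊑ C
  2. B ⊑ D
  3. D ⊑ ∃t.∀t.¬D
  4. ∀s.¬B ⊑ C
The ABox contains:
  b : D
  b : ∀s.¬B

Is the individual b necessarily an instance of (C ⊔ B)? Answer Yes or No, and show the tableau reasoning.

1. b : (C ⊔ B)?  L(b) = {D, ∀s.¬B} ∪ {(¬C ⊓ ¬B)}
   clash {C, ¬C} at b — b ∈ (C ⊔ B)
2. Hence b : (C ⊔ B): entailed.

Yes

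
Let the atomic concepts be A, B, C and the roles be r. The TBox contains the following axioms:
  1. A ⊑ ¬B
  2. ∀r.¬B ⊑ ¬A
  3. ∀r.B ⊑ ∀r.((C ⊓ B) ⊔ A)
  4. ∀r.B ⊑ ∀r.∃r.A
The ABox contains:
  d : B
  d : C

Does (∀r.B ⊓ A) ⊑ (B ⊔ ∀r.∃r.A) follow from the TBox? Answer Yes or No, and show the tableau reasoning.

Yes

1. (∀r.B ⊓ A) ⊑ (B ⊔ ∀r.∃r.A)  ⇔  ((∀r.B ⊓ A) ⊓ (¬B ⊓ ∃r.∀r.¬A)) unsat w.r.t. T
   all branches close; clash {A, ¬A} at x₀
2. Hence (∀r.B ⊓ A) ⊑ (B ⊔ ∀r.∃r.A): entailed.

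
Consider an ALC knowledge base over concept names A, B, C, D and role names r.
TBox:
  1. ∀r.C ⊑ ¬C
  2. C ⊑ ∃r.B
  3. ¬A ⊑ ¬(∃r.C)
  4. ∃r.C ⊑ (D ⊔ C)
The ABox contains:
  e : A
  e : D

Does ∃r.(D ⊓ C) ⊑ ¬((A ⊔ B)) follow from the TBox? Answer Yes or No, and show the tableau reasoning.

No

1. ∃r.(D ⊓ C) ⊑ ¬((A ⊔ B))  ⇔  (∃r.(D ⊓ C) ⊓ (A ⊔ B)) unsat w.r.t. T
   open: L(x₀) ⊇ {A, D, ¬C, ∃r.(D ⊓ C)} (+ ∃-successors)
2. Hence ∃r.(D ⊓ C) ⊑ ¬((A ⊔ B)): not entailed.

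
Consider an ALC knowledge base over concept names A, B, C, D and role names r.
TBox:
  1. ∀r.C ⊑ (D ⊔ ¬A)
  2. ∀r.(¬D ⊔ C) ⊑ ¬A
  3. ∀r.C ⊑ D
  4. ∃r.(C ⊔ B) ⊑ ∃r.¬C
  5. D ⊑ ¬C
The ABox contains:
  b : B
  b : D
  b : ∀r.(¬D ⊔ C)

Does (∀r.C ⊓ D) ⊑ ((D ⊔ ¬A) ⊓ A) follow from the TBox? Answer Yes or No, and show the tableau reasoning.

No

1. (∀r.C ⊓ D) ⊑ ((D ⊔ ¬A) ⊓ A)  ⇔  ((∀r.C ⊓ D) ⊓ ((¬D ⊓ A) ⊔ ¬A)) unsat w.r.t. T
   apply at x₀: ∀r.C⊑(D ⊔ ¬A); D⊑¬C
   open: L(x₀) ⊇ {D, ¬A, ¬C, ∀r.(¬C ⊓ ¬B), ∀r.C}
2. Hence (∀r.C ⊓ D) ⊑ ((D ⊔ ¬A) ⊓ A): not entailed.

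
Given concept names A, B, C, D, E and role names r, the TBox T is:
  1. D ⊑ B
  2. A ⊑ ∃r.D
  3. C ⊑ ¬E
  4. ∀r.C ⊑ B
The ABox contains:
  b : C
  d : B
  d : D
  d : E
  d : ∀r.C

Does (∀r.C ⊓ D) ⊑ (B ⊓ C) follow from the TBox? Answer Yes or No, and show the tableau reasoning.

1. (∀r.C ⊓ D) ⊑ (B ⊓ C)  ⇔  ((∀r.C ⊓ D) ⊓ (¬B ⊔ ¬C)) unsat w.r.t. T
   apply at x₀: D⊑B; ∀r.C⊑B
   open: L(x₀) ⊇ {B, D, ¬A, ¬C, ∀r.C}
2. Hence (∀r.C ⊓ D) ⊑ (B ⊓ C): not entailed.

No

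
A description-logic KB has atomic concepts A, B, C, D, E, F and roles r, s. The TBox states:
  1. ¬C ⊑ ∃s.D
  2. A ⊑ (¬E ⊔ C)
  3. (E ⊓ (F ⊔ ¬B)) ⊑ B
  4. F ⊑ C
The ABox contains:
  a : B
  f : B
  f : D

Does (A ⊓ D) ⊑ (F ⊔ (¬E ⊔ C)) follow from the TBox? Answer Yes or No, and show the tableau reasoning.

1. (A ⊓ D) ⊑ (F ⊔ (¬E ⊔ C))  ⇔  ((A ⊓ D) ⊓ (¬F ⊓ (E ⊓ ¬C))) unsat w.r.t. T
   all branches close; clash {C, ¬C} at x₀
2. Hence (A ⊓ D) ⊑ (F ⊔ (¬E ⊔ C)): entailed.

Yes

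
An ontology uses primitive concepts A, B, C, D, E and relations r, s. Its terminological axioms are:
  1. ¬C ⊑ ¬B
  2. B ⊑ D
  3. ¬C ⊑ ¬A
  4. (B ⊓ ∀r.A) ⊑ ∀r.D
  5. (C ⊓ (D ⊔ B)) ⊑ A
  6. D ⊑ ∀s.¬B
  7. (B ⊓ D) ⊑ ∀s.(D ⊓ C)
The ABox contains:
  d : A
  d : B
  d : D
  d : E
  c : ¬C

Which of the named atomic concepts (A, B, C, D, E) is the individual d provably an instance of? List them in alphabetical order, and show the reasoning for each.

1. d : A?  L(d) = {A, B, D, E} ∪ {¬A}
   clash {A, ¬A} at d — d ∈ A
2. d : B?  L(d) = {A, B, D, E} ∪ {¬B}
   clash {B, ¬B} at d — d ∈ B
3. d : C?  L(d) = {A, B, D, E} ∪ {¬C}
   clash {A, ¬A} at d — d ∈ C
4. d : D?  L(d) = {A, B, D, E} ∪ {¬D}
   clash {D, ¬D} at d — d ∈ D
5. d : E?  L(d) = {A, B, D, E} ∪ {¬E}
   clash {E, ¬E} at d — d ∈ E
6. Entailed for d: {A, B, C, D, E}

{A, B, C, D, E}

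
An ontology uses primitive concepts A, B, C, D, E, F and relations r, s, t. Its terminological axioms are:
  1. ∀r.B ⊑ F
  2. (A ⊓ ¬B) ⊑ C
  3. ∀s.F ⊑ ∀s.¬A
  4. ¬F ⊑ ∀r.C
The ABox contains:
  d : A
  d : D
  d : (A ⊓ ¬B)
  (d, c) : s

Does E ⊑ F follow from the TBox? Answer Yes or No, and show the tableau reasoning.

No

1. E ⊑ F  ⇔  (E ⊓ ¬F) unsat w.r.t. T
   apply at x₀: ¬F⊑∀r.C
   open: L(x₀) ⊇ {E, ¬A, ¬F, ∀r.C, ∃r.¬B, …} (+ ∃-successors)
2. Hence E ⊑ F: not entailed.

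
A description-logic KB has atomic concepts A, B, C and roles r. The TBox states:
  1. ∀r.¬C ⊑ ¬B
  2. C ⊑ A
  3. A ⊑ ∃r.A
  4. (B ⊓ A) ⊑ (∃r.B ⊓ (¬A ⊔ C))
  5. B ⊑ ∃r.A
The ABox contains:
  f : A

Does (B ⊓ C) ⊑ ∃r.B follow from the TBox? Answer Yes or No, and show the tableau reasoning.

1. (B ⊓ C) ⊑ ∃r.B  ⇔  ((B ⊓ C) ⊓ ∀r.¬B) unsat w.r.t. T
   all branches close; clash {B, ¬B} at x₀
2. Hence (B ⊓ C) ⊑ ∃r.B: entailed.

Yes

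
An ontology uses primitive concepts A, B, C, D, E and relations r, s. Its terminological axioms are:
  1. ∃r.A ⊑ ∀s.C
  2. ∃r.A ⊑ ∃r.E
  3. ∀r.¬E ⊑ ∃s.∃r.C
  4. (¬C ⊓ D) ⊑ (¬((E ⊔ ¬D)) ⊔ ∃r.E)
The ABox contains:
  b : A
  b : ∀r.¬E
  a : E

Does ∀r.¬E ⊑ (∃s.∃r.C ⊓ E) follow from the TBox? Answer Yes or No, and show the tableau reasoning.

1. ∀r.¬E ⊑ (∃s.∃r.C ⊓ E)  ⇔  (∀r.¬E ⊓ (∀s.∀r.¬C ⊔ ¬E)) unsat w.r.t. T
   apply at x₀: ∀r.¬E⊑∃s.∃r.C
   open: L(x₀) ⊇ {C, ¬E, ∀r.¬A, ∀r.¬E, ∃s.∃r.C} (+ ∃-successors)
2. Hence ∀r.¬E ⊑ (∃s.∃r.C ⊓ E): not entailed.

No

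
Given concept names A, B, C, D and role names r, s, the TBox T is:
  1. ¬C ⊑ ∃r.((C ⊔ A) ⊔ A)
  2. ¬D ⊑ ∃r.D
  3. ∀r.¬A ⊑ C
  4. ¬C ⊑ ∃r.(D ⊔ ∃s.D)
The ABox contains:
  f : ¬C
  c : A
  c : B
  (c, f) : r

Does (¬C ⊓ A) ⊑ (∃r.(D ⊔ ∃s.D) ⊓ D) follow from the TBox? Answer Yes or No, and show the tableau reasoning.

1. (¬C ⊓ A) ⊑ (∃r.(D ⊔ ∃s.D) ⊓ D)  ⇔  ((¬C ⊓ A) ⊓ (∀r.(¬D ⊓ ∀s.¬D) ⊔ ¬D)) unsat w.r.t. T
   apply at x₀: ¬C⊑∃r.((C ⊔ A) ⊔ A); ¬C⊑∃r.(D ⊔ ∃s.D)
   open: L(x₀) ⊇ {A, ¬C, ¬D, ∃r.((C ⊔ A) ⊔ A), ∃r.(D ⊔ ∃s.D), …} (+ ∃-successors)
2. Hence (¬C ⊓ A) ⊑ (∃r.(D ⊔ ∃s.D) ⊓ D): not entailed.

No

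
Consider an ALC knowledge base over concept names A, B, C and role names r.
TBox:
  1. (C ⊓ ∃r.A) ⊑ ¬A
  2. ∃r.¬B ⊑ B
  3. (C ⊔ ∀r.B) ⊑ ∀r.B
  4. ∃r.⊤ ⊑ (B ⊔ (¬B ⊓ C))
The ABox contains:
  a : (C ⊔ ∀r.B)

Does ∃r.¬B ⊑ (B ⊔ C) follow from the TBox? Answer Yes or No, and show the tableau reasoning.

Yes

1. ∃r.¬B ⊑ (B ⊔ C)  ⇔  (∃r.¬B ⊓ (¬B ⊓ ¬C)) unsat w.r.t. T
   all branches close; clash {B, ¬B} at x₀
2. Hence ∃r.¬B ⊑ (B ⊔ C): entailed.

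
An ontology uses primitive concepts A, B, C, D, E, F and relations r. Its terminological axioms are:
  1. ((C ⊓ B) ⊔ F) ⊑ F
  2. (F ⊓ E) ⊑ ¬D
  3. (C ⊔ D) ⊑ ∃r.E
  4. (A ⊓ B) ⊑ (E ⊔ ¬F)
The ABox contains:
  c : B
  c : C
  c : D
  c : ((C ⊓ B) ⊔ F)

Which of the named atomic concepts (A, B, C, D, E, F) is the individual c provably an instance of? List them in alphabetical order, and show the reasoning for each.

{B, C, D, F}

1. c : A?  L(c) = {B, C, D, ((C ⊓ B) ⊔ F)} ∪ {¬A}
   apply at c: ((C ⊓ B) ⊔ F)⊑F
   open: L(c) ⊇ {B, C, D, F, ¬A, …} (+ ∃-successors) — c ∉ A possible
2. c : B?  L(c) = {B, C, D, ((C ⊓ B) ⊔ F)} ∪ {¬B}
   clash {B, ¬B} at c — c ∈ B
3. c : C?  L(c) = {B, C, D, ((C ⊓ B) ⊔ F)} ∪ {¬C}
   clash {C, ¬C} at c — c ∈ C
4. c : D?  L(c) = {B, C, D, ((C ⊓ B) ⊔ F)} ∪ {¬D}
   clash {D, ¬D} at c — c ∈ D
5. c : E?  L(c) = {B, C, D, ((C ⊓ B) ⊔ F)} ∪ {¬E}
   apply at c: ((C ⊓ B) ⊔ F)⊑F
   open: L(c) ⊇ {B, C, D, F, ¬A, …} (+ ∃-successors) — c ∉ E possible
6. c : F?  L(c) = {B, C, D, ((C ⊓ B) ⊔ F)} ∪ {¬F}
   clash {F, ¬F} at c — c ∈ F
7. Entailed for c: {B, C, D, F}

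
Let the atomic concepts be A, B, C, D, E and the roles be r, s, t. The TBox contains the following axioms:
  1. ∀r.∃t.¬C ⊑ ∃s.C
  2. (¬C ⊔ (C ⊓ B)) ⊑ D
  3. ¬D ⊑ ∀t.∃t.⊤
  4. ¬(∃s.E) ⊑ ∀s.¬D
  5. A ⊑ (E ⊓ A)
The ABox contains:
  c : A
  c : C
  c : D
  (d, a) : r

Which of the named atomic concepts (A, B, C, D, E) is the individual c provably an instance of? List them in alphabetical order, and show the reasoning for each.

1. c : A?  L(c) = {A, C, D} ∪ {¬A}
   clash {A, ¬A} at c — c ∈ A
2. c : B?  L(c) = {A, C, D} ∪ {¬B}
   apply at c: A⊑(E ⊓ A)
   open: L(c) ⊇ {A, C, D, E, ¬B, …} (+ ∃-successors) — c ∉ B possible
3. c : C?  L(c) = {A, C, D} ∪ {¬C}
   clash {C, ¬C} at c — c ∈ C
4. c : D?  L(c) = {A, C, D} ∪ {¬D}
   clash {D, ¬D} at c — c ∈ D
5. c : E?  L(c) = {A, C, D} ∪ {¬E}
   clash {E, ¬E} at c — c ∈ E
6. Entailed for c: {A, C, D, E}

{A, C, D, E}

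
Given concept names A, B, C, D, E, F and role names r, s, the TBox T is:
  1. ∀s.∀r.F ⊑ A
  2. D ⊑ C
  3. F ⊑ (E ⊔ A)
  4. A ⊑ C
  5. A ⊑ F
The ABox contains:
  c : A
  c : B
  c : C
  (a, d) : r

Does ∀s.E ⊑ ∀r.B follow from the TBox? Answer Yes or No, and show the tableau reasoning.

No

1. ∀s.E ⊑ ∀r.B  ⇔  (∀s.E ⊓ ∃r.¬B) unsat w.r.t. T
   open: L(x₀) ⊇ {¬A, ¬D, ¬F, ∀s.E, ∃r.¬B, …} (+ ∃-successors)
2. Hence ∀s.E ⊑ ∀r.B: not entailed.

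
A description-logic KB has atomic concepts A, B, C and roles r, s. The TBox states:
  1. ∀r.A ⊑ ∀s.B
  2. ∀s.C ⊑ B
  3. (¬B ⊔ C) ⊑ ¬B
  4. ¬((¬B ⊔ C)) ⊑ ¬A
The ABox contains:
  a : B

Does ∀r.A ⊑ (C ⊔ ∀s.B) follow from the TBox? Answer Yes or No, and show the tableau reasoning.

1. ∀r.A ⊑ (C ⊔ ∀s.B)  ⇔  (∀r.A ⊓ (¬C ⊓ ∃s.¬B)) unsat w.r.t. T
   all branches close; clash {B, ¬B} at x₀
2. Hence ∀r.A ⊑ (C ⊔ ∀s.B): entailed.

Yes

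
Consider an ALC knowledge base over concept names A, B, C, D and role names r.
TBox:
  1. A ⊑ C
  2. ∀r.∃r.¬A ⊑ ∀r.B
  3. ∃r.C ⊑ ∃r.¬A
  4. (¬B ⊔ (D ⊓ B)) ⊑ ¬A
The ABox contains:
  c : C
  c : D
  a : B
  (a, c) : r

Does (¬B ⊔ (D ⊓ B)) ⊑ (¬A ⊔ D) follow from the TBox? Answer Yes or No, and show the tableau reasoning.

1. (¬B ⊔ (D ⊓ B)) ⊑ (¬A ⊔ D)  ⇔  ((¬B ⊔ (D ⊓ B)) ⊓ (A ⊓ ¬D)) unsat w.r.t. T
   all branches close; clash {D, ¬D} at x₀
2. Hence (¬B ⊔ (D ⊓ B)) ⊑ (¬A ⊔ D): entailed.

Yes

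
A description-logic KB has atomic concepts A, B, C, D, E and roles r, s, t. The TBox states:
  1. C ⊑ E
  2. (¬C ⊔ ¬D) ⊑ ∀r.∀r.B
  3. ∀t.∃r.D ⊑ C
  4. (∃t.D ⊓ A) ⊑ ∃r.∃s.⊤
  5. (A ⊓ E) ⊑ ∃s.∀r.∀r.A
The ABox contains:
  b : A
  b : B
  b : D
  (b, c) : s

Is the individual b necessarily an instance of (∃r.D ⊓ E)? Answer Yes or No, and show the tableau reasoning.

1. b : (∃r.D ⊓ E)?  L(b) = {A, B, D} ∪ {(∀r.¬D ⊔ ¬E)}
   open: L(b) ⊇ {A, B, D, ¬C, ¬E, …} (+ ∃-successors) — b ∉ (∃r.D ⊓ E) possible
2. Hence b : (∃r.D ⊓ E): not entailed.

No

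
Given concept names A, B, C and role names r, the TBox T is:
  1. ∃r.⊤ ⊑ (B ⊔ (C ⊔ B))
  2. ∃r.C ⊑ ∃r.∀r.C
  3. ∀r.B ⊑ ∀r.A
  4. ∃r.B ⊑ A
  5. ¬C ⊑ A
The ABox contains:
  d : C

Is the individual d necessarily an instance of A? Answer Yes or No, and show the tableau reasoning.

No

1. d : A?  L(d) = {C} ∪ {¬A}
   open: L(d) ⊇ {C, ¬A, ∀r.A, ∀r.¬B, ∀r.¬C, …} — d ∉ A possible
2. Hence d : A: not entailed.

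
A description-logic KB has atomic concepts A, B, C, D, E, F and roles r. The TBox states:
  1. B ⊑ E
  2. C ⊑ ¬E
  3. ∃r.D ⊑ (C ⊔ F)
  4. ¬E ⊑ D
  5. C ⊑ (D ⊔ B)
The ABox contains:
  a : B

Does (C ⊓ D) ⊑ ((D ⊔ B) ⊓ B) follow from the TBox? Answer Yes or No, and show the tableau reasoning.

No

1. (C ⊓ D) ⊑ ((D ⊔ B) ⊓ B)  ⇔  ((C ⊓ D) ⊓ ((¬D ⊓ ¬B) ⊔ ¬B)) unsat w.r.t. T
   apply at x₀: C⊑¬E; C⊑(D ⊔ B)
   open: L(x₀) ⊇ {C, D, ¬B, ¬E, ∀r.¬D}
2. Hence (C ⊓ D) ⊑ ((D ⊔ B) ⊓ B): not entailed.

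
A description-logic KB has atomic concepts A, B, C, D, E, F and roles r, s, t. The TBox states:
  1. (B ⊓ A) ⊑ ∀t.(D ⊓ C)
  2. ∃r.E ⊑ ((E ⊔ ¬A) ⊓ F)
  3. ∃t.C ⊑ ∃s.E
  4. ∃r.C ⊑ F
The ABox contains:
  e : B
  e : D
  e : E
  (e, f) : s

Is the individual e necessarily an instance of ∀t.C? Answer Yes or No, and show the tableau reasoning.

No

1. e : ∀t.C?  L(e) = {B, D, E} ∪ {∃t.¬C}
   open: L(e) ⊇ {B, D, E, ¬A, ∀r.¬C, …} (+ ∃-successors) — e ∉ ∀t.C possible
2. Hence e : ∀t.C: not entailed.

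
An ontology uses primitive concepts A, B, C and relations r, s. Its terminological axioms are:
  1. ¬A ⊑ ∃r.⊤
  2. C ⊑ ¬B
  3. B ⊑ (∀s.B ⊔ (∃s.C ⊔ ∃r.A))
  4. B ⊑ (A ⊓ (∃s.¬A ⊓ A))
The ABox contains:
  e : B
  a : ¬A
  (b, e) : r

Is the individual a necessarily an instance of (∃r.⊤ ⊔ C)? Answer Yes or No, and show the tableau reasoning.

1. a : (∃r.⊤ ⊔ C)?  L(a) = {¬A} ∪ {(∀r.⊥ ⊓ ¬C)}
   clash {A, ¬A} at a — a ∈ (∃r.⊤ ⊔ C)
2. Hence a : (∃r.⊤ ⊔ C): entailed.

Yes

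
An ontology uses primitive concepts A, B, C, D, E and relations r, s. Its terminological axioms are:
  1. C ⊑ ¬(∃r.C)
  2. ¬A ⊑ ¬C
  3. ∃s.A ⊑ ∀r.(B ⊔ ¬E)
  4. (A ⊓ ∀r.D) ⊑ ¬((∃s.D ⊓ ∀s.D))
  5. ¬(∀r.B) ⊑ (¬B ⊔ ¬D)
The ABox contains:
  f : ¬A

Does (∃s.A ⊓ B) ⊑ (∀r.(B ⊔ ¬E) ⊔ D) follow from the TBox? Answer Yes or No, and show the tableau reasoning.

Yes

1. (∃s.A ⊓ B) ⊑ (∀r.(B ⊔ ¬E) ⊔ D)  ⇔  ((∃s.A ⊓ B) ⊓ (∃r.(¬B ⊓ E) ⊓ ¬D)) unsat w.r.t. T
   all branches close; clash {E, ¬E} at an ∃-successor
2. Hence (∃s.A ⊓ B) ⊑ (∀r.(B ⊔ ¬E) ⊔ D): entailed.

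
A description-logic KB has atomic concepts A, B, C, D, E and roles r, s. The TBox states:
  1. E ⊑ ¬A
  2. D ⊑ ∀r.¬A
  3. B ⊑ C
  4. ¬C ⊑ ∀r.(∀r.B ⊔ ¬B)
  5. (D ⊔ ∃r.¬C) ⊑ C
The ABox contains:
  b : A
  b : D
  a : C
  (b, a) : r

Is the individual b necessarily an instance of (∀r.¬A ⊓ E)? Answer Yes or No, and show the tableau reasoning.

1. b : (∀r.¬A ⊓ E)?  L(b) = {A, D} ∪ {(∃r.A ⊔ ¬E)}
   apply at b: D⊑∀r.¬A
   open: L(b) ⊇ {A, C, D, ¬B, ¬E, …} — b ∉ (∀r.¬A ⊓ E) possible
2. Hence b : (∀r.¬A ⊓ E): not entailed.

No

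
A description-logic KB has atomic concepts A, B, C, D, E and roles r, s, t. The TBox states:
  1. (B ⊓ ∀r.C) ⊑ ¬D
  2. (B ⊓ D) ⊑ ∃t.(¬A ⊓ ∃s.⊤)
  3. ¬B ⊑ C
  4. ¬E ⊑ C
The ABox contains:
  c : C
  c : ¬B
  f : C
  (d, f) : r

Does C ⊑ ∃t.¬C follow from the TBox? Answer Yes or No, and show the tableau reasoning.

1. C ⊑ ∃t.¬C  ⇔  (C ⊓ ∀t.C) unsat w.r.t. T
   open: L(x₀) ⊇ {C, ¬B, ∀t.C}
2. Hence C ⊑ ∃t.¬C: not entailed.

No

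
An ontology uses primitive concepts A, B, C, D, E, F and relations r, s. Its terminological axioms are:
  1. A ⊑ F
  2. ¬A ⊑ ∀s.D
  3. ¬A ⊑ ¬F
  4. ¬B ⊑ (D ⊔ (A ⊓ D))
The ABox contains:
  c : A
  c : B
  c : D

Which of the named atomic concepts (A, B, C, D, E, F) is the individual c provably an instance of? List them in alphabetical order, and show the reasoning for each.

1. c : A?  L(c) = {A, B, D} ∪ {¬A}
   clash {A, ¬A} at c — c ∈ A
2. c : B?  L(c) = {A, B, D} ∪ {¬B}
   clash {B, ¬B} at c — c ∈ B
3. c : C?  L(c) = {A, B, D} ∪ {¬C}
   apply at c: A⊑F
   open: L(c) ⊇ {A, B, D, F, ¬C} — c ∉ C possible
4. c : D?  L(c) = {A, B, D} ∪ {¬D}
   clash {D, ¬D} at c — c ∈ D
5. c : E?  L(c) = {A, B, D} ∪ {¬E}
   apply at c: A⊑F
   open: L(c) ⊇ {A, B, D, F, ¬E} — c ∉ E possible
6. c : F?  L(c) = {A, B, D} ∪ {¬F}
   clash {F, ¬F} at c — c ∈ F
7. Entailed for c: {A, B, D, F}

{A, B, D, F}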